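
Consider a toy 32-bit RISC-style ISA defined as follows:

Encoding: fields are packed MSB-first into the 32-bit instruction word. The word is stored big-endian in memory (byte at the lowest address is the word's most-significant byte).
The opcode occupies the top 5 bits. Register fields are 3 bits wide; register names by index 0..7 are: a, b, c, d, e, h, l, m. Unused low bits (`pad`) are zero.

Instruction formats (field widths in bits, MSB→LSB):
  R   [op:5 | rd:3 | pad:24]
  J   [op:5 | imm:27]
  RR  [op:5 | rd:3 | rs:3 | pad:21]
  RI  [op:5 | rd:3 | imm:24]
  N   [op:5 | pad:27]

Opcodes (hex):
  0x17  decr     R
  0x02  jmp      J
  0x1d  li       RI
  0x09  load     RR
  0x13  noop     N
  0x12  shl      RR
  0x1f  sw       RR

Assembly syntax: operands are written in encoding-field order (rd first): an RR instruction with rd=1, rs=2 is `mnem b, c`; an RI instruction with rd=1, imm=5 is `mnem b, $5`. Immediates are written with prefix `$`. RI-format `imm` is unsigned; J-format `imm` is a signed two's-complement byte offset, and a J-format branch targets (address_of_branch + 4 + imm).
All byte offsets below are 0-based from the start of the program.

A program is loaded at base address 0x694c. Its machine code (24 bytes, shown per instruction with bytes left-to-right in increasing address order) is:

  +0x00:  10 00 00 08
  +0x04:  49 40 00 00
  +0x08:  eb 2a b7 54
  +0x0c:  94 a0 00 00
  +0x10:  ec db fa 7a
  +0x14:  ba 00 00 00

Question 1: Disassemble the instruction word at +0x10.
li e, $14416506

off 0x10: read ec db fa 7a as big → 0xecdbfa7a
  opcode bits[31:27]=0x1d: li/RI
  rd@[26:24]=0x4 ⇒ e
  imm@[23:0]=0xdbfa7a ⇒ $14416506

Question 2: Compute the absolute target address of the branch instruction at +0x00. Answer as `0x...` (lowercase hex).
off 0x00: read 10 00 00 08 as big → 0x10000008
  opcode bits[31:27]=0x2: jmp/J
  imm@[26:0]=0x8 ⇒ $8
  target = base 0x694c + off 0x00 + 4 + imm 8 = 0x6958

0x6958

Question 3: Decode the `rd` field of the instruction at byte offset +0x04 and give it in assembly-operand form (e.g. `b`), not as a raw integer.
b

@+04  big-endian(49 40 00 00) = 0x49400000
  top 5b → 0x9 → load [RR]
  [26:24] rd=1 = b
  [23:21] rs=2 = c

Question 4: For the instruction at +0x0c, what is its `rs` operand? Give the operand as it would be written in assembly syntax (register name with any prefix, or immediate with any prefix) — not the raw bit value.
h

+0x0c: 94 a0 00 00 ⇒ word 0x94a00000 (big)
  top 5b → 0x12 → shl [RR]
  rd@[26:24]=0x4 ⇒ e
  rs@[23:21]=0x5 ⇒ h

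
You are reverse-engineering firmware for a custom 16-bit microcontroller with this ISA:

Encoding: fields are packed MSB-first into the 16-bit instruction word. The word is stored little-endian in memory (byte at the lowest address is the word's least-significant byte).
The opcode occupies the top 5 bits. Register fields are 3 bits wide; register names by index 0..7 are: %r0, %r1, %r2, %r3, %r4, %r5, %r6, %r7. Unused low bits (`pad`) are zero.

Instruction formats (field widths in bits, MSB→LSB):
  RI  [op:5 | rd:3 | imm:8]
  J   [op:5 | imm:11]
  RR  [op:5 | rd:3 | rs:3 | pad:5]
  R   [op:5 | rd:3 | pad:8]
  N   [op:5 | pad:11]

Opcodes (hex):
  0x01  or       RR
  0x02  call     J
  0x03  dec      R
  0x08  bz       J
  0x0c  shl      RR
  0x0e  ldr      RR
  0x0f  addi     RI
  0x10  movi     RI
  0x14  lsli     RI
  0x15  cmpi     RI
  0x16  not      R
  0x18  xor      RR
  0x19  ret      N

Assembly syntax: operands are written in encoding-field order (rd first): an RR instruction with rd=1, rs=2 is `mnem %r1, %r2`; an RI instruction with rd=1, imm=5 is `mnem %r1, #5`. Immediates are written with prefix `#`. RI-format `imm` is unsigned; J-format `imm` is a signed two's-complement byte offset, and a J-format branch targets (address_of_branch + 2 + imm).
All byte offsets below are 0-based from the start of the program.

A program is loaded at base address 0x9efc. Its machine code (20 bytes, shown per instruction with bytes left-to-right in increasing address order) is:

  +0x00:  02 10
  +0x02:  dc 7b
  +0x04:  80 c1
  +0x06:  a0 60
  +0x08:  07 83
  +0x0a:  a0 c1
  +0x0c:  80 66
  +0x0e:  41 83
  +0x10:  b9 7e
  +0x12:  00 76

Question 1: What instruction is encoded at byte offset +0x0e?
off 0x0e: read 41 83 as little → 0x8341
  top 5b → 0x10 → movi [RI]
  rd@[10:8]=0x3 ⇒ %r3
  imm@[7:0]=0x41 ⇒ #65

movi %r3, #65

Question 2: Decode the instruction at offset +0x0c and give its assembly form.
shl %r6, %r4

+0x0c: 80 66 ⇒ word 0x6680 (little)
  top 5b → 0xc → shl [RR]
  rd: (w>>8)&0x7=0x6 → %r6
  rs: (w>>5)&0x7=0x4 → %r4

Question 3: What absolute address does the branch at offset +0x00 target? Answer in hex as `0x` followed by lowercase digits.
0x9f00

+0x00: 02 10 ⇒ word 0x1002 (little)
  op=0x1002>>11=0x2 ⇒ call (J)
  imm@[10:0]=0x2 ⇒ #2
  target = base 0x9efc + off 0x00 + 2 + imm 2 = 0x9f00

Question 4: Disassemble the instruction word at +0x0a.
xor %r1, %r5

[0a] a0 c1 → 0xc1a0
  opcode bits[15:11]=0x18: xor/RR
  rd@[10:8]=0x1 ⇒ %r1
  rs@[7:5]=0x5 ⇒ %r5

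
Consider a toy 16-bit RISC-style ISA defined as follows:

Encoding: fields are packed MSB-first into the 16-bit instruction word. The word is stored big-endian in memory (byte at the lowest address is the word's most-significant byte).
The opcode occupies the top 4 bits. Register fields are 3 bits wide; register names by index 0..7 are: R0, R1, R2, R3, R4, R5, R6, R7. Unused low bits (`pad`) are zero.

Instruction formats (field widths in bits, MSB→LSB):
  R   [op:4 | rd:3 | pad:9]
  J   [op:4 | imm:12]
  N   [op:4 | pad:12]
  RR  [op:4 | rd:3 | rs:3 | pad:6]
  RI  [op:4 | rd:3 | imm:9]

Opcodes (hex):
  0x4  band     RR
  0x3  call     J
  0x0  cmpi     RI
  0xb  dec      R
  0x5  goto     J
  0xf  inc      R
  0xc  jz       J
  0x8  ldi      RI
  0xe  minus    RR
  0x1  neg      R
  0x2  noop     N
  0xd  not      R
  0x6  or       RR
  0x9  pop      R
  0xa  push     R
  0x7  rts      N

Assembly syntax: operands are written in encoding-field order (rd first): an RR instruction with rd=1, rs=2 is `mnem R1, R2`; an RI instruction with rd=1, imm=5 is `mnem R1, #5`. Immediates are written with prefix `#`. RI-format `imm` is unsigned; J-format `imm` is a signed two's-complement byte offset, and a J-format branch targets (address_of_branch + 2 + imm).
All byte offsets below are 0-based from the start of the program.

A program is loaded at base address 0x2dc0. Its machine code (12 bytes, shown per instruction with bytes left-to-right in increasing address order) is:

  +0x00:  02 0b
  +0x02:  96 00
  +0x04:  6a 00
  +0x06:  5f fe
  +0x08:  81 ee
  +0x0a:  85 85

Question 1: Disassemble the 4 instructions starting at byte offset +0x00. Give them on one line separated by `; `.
off 0x00: read 02 0b as big → 0x020b
  opcode bits[15:12]=0x0: cmpi/RI
  rd: (w>>9)&0x7=0x1 → R1
  imm: (w>>0)&0x1ff=0xb → #11
off 0x02: read 96 00 as big → 0x9600
  opcode bits[15:12]=0x9: pop/R
  rd: (w>>9)&0x7=0x3 → R3
off 0x04: read 6a 00 as big → 0x6a00
  opcode bits[15:12]=0x6: or/RR
  rd: (w>>9)&0x7=0x5 → R5
  rs: (w>>6)&0x7=0x0 → R0
off 0x06: read 5f fe as big → 0x5ffe
  opcode bits[15:12]=0x5: goto/J
  imm: (w>>0)&0xfff=0xffe (s12→-2) → #-2

cmpi R1, #11; pop R3; or R5, R0; goto #-2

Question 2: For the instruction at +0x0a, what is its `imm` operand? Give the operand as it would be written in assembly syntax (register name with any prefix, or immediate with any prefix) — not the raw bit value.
off 0x0a: read 85 85 as big → 0x8585
  opcode bits[15:12]=0x8: ldi/RI
  rd: (w>>9)&0x7=0x2 → R2
  imm: (w>>0)&0x1ff=0x185 → #389

#389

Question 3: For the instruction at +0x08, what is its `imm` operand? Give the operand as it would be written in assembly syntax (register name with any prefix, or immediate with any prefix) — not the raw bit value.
#494

[08] 81 ee → 0x81ee
  top 4b → 0x8 → ldi [RI]
  rd: (w>>9)&0x7=0x0 → R0
  imm: (w>>0)&0x1ff=0x1ee → #494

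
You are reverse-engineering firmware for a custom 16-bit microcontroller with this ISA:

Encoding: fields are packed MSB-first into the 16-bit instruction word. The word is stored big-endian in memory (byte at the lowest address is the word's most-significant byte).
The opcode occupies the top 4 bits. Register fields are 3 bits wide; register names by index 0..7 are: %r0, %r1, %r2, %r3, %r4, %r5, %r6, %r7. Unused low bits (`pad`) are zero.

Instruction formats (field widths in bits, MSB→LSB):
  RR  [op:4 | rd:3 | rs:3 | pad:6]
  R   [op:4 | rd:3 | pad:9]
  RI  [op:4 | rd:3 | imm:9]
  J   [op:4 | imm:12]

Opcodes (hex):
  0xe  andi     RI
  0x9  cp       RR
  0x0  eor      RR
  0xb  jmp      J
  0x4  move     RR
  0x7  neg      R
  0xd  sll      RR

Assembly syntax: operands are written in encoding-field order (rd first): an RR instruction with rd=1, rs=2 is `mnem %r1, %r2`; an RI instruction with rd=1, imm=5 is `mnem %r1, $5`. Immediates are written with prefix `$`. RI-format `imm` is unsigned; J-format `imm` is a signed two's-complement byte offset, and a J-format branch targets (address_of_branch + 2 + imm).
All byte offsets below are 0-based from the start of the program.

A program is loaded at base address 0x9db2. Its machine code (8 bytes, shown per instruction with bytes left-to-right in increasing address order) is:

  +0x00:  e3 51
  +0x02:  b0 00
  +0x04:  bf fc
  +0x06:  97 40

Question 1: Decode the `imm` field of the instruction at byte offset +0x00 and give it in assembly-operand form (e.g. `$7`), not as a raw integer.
+0x00: e3 51 ⇒ word 0xe351 (big)
  op=0xe351>>12=0xe ⇒ andi (RI)
  rd@[11:9]=0x1 ⇒ %r1
  imm@[8:0]=0x151 ⇒ $337

$337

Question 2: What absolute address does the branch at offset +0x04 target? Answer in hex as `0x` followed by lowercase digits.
[04] bf fc → 0xbffc
  opcode bits[15:12]=0xb: jmp/J
  imm@[11:0]=0xffc (s12→-4) ⇒ $-4
  target = base 0x9db2 + off 0x04 + 2 + imm -4 = 0x9db4

0x9db4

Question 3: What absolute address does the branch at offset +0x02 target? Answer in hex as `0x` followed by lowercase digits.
0x9db6

off 0x02: read b0 00 as big → 0xb000
  op=0xb000>>12=0xb ⇒ jmp (J)
  imm: (w>>0)&0xfff=0x0 → $0
  target = base 0x9db2 + off 0x02 + 2 + imm 0 = 0x9db6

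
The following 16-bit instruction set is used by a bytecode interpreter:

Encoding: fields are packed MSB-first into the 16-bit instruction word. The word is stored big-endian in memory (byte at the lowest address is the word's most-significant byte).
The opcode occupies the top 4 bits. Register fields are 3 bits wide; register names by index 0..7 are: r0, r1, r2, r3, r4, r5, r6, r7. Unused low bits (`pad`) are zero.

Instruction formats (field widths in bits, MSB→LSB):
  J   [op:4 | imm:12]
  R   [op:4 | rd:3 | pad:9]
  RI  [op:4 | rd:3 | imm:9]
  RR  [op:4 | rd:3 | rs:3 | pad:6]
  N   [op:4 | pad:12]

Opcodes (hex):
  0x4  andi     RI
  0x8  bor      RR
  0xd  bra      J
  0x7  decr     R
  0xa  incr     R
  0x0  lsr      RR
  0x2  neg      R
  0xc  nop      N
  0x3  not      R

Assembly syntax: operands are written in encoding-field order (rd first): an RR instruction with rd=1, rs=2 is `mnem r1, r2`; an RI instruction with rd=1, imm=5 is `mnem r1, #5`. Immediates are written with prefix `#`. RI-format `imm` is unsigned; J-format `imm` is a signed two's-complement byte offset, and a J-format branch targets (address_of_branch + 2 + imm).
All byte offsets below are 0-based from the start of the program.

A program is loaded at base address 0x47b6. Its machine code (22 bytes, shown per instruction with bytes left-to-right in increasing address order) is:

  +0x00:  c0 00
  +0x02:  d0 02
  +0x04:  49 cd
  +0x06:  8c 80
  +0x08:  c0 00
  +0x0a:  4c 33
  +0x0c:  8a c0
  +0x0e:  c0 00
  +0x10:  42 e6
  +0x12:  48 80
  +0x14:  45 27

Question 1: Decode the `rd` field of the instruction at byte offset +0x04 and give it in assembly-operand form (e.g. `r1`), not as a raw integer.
off 0x04: read 49 cd as big → 0x49cd
  top 4b → 0x4 → andi [RI]
  rd@[11:9]=0x4 ⇒ r4
  imm@[8:0]=0x1cd ⇒ #461

r4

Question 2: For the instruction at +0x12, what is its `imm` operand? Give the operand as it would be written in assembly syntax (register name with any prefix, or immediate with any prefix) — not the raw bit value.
#128

+0x12: 48 80 ⇒ word 0x4880 (big)
  opcode bits[15:12]=0x4: andi/RI
  [11:9] rd=4 = r4
  [8:0] imm=128 = #128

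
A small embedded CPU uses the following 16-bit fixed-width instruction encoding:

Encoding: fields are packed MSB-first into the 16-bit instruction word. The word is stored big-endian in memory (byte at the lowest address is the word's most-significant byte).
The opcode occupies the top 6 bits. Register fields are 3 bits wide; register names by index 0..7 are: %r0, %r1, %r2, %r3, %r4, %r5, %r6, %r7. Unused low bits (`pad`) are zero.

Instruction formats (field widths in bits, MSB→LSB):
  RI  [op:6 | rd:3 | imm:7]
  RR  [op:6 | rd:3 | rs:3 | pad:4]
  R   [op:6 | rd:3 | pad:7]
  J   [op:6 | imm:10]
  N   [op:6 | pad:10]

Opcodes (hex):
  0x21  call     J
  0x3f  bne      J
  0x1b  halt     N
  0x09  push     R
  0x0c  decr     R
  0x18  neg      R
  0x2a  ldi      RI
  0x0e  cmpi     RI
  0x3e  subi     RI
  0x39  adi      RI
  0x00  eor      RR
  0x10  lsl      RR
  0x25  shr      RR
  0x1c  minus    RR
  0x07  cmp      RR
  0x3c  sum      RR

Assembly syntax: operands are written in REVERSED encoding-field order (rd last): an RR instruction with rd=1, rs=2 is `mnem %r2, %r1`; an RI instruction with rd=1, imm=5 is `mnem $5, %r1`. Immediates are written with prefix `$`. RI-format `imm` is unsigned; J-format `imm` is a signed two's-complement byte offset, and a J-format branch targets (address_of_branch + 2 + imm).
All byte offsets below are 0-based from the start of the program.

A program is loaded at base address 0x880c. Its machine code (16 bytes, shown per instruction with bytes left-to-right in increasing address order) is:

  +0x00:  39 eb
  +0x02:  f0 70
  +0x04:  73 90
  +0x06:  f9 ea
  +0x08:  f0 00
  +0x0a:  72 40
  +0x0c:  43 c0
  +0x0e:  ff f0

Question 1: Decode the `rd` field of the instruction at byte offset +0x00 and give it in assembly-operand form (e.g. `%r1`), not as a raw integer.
%r3

off 0x00: read 39 eb as big → 0x39eb
  opcode bits[15:10]=0xe: cmpi/RI
  [9:7] rd=3 = %r3
  [6:0] imm=107 = $107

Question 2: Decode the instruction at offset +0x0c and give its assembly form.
lsl %r4, %r7

off 0x0c: read 43 c0 as big → 0x43c0
  top 6b → 0x10 → lsl [RR]
  rd: (w>>7)&0x7=0x7 → %r7
  rs: (w>>4)&0x7=0x4 → %r4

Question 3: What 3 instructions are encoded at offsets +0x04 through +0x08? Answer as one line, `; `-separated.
[04] 73 90 → 0x7390
  opcode bits[15:10]=0x1c: minus/RR
  [9:7] rd=7 = %r7
  [6:4] rs=1 = %r1
[06] f9 ea → 0xf9ea
  opcode bits[15:10]=0x3e: subi/RI
  [9:7] rd=3 = %r3
  [6:0] imm=106 = $106
[08] f0 00 → 0xf000
  opcode bits[15:10]=0x3c: sum/RR
  [9:7] rd=0 = %r0
  [6:4] rs=0 = %r0

minus %r1, %r7; subi $106, %r3; sum %r0, %r0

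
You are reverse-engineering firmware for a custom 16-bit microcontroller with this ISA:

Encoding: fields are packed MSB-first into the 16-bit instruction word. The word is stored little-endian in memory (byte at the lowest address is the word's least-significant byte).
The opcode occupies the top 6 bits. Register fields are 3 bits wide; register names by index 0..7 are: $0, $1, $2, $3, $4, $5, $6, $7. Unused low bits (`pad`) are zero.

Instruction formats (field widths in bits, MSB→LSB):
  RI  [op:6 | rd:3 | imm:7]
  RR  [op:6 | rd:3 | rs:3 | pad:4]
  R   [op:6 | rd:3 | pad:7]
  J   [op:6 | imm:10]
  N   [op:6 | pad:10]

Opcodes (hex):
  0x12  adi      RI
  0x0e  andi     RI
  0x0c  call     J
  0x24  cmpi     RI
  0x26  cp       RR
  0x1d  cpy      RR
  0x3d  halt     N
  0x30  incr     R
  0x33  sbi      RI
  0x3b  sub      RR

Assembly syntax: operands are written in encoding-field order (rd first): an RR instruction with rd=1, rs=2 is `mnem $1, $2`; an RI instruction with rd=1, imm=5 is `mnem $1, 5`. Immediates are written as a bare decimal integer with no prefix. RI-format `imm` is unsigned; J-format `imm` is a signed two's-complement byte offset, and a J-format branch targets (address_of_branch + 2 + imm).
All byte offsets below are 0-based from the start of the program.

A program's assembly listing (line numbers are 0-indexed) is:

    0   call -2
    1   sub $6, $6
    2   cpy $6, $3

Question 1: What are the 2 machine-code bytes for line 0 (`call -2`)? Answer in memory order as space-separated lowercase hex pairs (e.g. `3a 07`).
fe 33

line 0 (call): pack op=0xc:6|imm=-2:10 = 0x33fe; little→ fe 33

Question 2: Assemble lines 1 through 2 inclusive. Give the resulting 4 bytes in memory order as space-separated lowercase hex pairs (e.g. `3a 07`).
60 ef 30 77

line 1 (sub): pack op=0x3b:6|rd=6:3|rs=6:3|pad=0:4 = 0xef60; little→ 60 ef
line 2 (cpy): pack op=0x1d:6|rd=6:3|rs=3:3|pad=0:4 = 0x7730; little→ 30 77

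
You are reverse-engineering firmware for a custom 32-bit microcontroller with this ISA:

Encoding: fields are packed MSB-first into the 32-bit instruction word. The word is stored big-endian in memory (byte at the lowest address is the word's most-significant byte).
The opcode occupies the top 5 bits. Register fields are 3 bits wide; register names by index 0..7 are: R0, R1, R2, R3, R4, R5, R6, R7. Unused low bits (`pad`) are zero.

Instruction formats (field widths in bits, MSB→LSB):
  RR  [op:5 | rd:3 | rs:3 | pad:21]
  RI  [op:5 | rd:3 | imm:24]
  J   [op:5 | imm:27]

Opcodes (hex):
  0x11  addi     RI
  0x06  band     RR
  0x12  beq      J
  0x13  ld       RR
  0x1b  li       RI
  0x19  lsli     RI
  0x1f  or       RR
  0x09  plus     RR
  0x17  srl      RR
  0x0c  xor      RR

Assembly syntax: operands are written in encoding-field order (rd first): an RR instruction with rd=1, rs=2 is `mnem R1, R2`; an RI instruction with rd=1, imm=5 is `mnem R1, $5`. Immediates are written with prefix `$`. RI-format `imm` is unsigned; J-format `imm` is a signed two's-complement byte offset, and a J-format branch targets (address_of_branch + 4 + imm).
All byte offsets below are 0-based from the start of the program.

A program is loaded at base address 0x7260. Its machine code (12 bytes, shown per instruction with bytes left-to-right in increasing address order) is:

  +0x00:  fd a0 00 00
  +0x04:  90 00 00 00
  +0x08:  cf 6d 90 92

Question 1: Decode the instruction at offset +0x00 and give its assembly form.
or R5, R5

+0x00: fd a0 00 00 ⇒ word 0xfda00000 (big)
  op=0xfda00000>>27=0x1f ⇒ or (RR)
  rd@[26:24]=0x5 ⇒ R5
  rs@[23:21]=0x5 ⇒ R5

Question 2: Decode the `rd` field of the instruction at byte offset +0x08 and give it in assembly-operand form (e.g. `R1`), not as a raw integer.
R7

+0x08: cf 6d 90 92 ⇒ word 0xcf6d9092 (big)
  opcode bits[31:27]=0x19: lsli/RI
  [26:24] rd=7 = R7
  [23:0] imm=7180434 = $7180434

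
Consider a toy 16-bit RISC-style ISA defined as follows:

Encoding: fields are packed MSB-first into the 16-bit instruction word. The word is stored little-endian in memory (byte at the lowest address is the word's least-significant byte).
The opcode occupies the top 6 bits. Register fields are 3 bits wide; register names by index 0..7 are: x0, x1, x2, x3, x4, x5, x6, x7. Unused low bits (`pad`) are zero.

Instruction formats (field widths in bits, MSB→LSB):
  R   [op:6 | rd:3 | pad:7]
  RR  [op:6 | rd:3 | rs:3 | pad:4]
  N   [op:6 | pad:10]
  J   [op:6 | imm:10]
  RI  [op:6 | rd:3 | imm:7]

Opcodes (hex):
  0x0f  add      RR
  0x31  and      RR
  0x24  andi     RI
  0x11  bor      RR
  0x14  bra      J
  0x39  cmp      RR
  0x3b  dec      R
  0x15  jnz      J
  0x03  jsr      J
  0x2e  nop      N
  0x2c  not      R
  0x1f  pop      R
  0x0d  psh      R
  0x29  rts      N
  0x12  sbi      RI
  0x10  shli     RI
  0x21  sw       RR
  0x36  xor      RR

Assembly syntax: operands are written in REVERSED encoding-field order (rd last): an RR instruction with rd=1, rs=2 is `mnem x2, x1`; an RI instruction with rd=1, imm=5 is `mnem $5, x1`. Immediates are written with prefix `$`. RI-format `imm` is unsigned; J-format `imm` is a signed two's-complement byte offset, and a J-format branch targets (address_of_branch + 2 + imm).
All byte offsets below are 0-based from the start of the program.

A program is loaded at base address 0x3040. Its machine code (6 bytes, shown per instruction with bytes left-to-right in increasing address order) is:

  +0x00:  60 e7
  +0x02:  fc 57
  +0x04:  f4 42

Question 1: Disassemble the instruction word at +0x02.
jnz $-4

@+02  little-endian(fc 57) = 0x57fc
  opcode bits[15:10]=0x15: jnz/J
  imm@[9:0]=0x3fc (s10→-4) ⇒ $-4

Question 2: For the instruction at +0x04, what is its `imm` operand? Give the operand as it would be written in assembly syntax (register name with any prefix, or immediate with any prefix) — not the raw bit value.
[04] f4 42 → 0x42f4
  opcode bits[15:10]=0x10: shli/RI
  rd: (w>>7)&0x7=0x5 → x5
  imm: (w>>0)&0x7f=0x74 → $116

$116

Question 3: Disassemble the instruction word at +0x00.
off 0x00: read 60 e7 as little → 0xe760
  opcode bits[15:10]=0x39: cmp/RR
  rd@[9:7]=0x6 ⇒ x6
  rs@[6:4]=0x6 ⇒ x6

cmp x6, x6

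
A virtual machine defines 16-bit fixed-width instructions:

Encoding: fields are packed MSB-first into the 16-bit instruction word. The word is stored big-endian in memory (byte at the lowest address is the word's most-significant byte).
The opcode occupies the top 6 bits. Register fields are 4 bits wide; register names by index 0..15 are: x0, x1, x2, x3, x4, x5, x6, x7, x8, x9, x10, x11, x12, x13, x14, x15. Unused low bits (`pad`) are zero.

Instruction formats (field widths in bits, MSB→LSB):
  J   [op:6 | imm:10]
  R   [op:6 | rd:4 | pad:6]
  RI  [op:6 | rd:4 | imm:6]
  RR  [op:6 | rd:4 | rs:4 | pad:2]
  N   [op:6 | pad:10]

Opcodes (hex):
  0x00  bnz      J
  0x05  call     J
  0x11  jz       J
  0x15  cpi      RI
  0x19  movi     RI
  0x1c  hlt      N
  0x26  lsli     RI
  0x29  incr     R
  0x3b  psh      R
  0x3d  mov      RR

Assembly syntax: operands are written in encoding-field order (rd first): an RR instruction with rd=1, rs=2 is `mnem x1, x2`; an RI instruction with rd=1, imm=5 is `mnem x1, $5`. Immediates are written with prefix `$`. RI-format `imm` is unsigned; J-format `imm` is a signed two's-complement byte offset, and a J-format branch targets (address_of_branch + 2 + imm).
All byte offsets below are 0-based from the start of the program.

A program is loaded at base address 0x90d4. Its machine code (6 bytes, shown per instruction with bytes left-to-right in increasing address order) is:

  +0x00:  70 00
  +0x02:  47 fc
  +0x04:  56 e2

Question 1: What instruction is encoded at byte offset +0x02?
jz $-4

[02] 47 fc → 0x47fc
  top 6b → 0x11 → jz [J]
  imm@[9:0]=0x3fc (s10→-4) ⇒ $-4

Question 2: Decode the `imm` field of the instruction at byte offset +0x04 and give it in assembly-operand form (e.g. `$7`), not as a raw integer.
+0x04: 56 e2 ⇒ word 0x56e2 (big)
  op=0x56e2>>10=0x15 ⇒ cpi (RI)
  [9:6] rd=11 = x11
  [5:0] imm=34 = $34

$34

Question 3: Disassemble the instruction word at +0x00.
hlt

+0x00: 70 00 ⇒ word 0x7000 (big)
  opcode bits[15:10]=0x1c: hlt/N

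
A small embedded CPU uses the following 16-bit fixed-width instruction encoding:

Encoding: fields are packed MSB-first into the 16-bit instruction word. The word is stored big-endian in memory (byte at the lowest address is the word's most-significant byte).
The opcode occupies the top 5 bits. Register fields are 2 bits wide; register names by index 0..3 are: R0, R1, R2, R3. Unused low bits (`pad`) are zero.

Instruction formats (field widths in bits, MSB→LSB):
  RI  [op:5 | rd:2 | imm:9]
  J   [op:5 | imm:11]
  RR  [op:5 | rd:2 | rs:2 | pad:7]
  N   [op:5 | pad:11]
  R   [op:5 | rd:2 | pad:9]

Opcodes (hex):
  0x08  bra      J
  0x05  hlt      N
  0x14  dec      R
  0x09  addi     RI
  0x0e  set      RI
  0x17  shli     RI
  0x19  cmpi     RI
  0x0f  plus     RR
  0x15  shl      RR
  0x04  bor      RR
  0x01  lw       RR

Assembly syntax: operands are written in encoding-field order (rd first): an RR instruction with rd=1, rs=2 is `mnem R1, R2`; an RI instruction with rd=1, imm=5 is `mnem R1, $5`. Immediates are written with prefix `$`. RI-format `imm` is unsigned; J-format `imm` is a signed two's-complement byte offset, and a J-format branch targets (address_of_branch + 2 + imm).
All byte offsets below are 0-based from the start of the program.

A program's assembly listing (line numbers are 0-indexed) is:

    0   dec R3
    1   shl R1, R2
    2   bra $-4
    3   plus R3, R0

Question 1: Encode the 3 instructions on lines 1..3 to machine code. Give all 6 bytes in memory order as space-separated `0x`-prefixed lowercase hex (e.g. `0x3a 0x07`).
L1: shl op=0x15:5|rd=1:2|rs=2:2|pad=0:7 ⇒ 0xab00 ⇒ big ab 00
L2: bra op=0x8:5|imm=-4:11 ⇒ 0x47fc ⇒ big 47 fc
L3: plus op=0xf:5|rd=3:2|rs=0:2|pad=0:7 ⇒ 0x7e00 ⇒ big 7e 00

0xab 0x00 0x47 0xfc 0x7e 0x00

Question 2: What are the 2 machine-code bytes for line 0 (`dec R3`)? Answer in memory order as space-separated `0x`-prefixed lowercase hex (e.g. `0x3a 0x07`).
0xa6 0x00

0. dec fields op=0x14:5|rd=3:2|pad=0:9 → word a600h → a6 00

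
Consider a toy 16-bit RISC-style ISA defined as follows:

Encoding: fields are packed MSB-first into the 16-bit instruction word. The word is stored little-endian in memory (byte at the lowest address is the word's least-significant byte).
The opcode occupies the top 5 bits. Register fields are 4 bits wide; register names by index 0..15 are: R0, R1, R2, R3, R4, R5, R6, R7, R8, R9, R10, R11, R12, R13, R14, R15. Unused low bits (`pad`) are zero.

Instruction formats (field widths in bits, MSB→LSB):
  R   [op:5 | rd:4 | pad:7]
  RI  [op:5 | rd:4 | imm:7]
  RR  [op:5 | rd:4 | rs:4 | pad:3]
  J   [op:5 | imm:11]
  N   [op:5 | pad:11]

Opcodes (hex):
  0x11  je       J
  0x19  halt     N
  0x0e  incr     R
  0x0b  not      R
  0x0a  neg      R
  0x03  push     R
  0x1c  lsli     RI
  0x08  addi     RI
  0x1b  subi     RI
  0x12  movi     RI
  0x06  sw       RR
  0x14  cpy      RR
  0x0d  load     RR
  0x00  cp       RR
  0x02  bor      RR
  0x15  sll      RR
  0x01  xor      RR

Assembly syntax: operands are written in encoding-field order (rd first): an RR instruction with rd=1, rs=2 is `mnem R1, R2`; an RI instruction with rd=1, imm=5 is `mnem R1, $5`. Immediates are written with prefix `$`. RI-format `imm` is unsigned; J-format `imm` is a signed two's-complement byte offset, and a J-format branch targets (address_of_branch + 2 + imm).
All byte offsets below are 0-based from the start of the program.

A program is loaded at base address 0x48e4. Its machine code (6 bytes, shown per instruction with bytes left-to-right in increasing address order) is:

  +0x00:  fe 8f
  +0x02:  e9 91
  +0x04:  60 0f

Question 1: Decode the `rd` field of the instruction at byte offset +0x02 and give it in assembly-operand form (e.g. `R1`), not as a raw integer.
R3

@+02  little-endian(e9 91) = 0x91e9
  opcode bits[15:11]=0x12: movi/RI
  rd@[10:7]=0x3 ⇒ R3
  imm@[6:0]=0x69 ⇒ $105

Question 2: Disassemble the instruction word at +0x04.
xor R14, R12

off 0x04: read 60 0f as little → 0x0f60
  op=0x0f60>>11=0x1 ⇒ xor (RR)
  rd: (w>>7)&0xf=0xe → R14
  rs: (w>>3)&0xf=0xc → R12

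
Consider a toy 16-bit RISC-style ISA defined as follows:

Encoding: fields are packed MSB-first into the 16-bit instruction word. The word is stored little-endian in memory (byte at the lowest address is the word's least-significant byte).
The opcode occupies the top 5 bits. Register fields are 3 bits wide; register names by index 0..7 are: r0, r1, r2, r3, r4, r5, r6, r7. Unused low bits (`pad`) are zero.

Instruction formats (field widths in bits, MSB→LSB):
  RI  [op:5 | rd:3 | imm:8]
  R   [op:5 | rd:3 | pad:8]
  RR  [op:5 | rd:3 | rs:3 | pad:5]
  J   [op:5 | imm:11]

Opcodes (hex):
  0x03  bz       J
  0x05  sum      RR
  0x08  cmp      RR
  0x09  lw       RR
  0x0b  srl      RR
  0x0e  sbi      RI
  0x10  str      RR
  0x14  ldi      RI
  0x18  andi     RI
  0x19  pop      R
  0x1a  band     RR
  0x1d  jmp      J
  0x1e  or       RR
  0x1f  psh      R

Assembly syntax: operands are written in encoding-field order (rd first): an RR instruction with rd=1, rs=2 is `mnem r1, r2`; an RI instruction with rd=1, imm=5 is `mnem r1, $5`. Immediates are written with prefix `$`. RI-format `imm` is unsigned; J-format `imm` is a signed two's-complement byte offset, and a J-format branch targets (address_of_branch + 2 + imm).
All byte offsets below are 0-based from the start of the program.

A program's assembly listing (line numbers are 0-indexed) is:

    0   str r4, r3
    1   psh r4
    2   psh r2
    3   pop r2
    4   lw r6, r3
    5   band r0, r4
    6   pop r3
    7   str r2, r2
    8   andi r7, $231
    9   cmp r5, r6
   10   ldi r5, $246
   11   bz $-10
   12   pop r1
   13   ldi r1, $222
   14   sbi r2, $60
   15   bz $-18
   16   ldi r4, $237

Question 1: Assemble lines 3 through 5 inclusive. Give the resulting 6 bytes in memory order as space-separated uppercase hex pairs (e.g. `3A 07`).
line 3 (pop): pack op=0x19:5|rd=2:3|pad=0:8 = 0xca00; little→ 00 ca
line 4 (lw): pack op=0x9:5|rd=6:3|rs=3:3|pad=0:5 = 0x4e60; little→ 60 4e
line 5 (band): pack op=0x1a:5|rd=0:3|rs=4:3|pad=0:5 = 0xd080; little→ 80 d0

00 CA 60 4E 80 D0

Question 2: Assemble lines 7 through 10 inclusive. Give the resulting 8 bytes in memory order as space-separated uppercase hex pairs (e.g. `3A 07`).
line 7 (str): pack op=0x10:5|rd=2:3|rs=2:3|pad=0:5 = 0x8240; little→ 40 82
line 8 (andi): pack op=0x18:5|rd=7:3|imm=231:8 = 0xc7e7; little→ e7 c7
line 9 (cmp): pack op=0x8:5|rd=5:3|rs=6:3|pad=0:5 = 0x45c0; little→ c0 45
line 10 (ldi): pack op=0x14:5|rd=5:3|imm=246:8 = 0xa5f6; little→ f6 a5

40 82 E7 C7 C0 45 F6 A5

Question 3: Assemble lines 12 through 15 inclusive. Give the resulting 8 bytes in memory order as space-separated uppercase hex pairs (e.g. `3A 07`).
L12: pop op=0x19:5|rd=1:3|pad=0:8 ⇒ 0xc900 ⇒ little 00 c9
L13: ldi op=0x14:5|rd=1:3|imm=222:8 ⇒ 0xa1de ⇒ little de a1
L14: sbi op=0xe:5|rd=2:3|imm=60:8 ⇒ 0x723c ⇒ little 3c 72
L15: bz op=0x3:5|imm=-18:11 ⇒ 0x1fee ⇒ little ee 1f

00 C9 DE A1 3C 72 EE 1F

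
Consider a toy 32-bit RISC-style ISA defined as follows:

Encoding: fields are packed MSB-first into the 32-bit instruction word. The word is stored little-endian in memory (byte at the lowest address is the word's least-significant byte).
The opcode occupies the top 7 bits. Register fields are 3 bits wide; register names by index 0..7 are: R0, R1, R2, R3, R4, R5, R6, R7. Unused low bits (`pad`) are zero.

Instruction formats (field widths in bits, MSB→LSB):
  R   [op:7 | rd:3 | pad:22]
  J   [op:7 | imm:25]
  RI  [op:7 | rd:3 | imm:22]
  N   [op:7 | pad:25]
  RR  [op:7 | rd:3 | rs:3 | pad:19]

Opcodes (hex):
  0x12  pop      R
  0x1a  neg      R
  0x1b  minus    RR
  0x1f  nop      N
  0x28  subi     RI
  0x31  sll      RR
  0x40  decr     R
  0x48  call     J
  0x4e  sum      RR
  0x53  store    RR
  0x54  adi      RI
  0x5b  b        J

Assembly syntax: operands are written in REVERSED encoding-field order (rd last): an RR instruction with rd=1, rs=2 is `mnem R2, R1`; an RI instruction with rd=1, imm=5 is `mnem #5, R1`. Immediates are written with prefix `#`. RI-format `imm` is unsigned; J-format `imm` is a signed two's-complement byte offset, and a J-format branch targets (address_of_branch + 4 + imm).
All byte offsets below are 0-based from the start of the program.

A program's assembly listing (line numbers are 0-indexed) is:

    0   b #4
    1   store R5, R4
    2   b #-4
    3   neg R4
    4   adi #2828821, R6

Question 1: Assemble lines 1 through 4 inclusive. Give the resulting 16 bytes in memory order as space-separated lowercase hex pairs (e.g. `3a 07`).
L1: store op=0x53:7|rd=4:3|rs=5:3|pad=0:19 ⇒ 0xa7280000 ⇒ little 00 00 28 a7
L2: b op=0x5b:7|imm=-4:25 ⇒ 0xb7fffffc ⇒ little fc ff ff b7
L3: neg op=0x1a:7|rd=4:3|pad=0:22 ⇒ 0x35000000 ⇒ little 00 00 00 35
L4: adi op=0x54:7|rd=6:3|imm=2828821:22 ⇒ 0xa9ab2a15 ⇒ little 15 2a ab a9

00 00 28 a7 fc ff ff b7 00 00 00 35 15 2a ab a9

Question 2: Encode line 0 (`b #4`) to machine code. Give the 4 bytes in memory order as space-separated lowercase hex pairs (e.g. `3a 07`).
04 00 00 b6

line 0 (b): pack op=0x5b:7|imm=4:25 = 0xb6000004; little→ 04 00 00 b6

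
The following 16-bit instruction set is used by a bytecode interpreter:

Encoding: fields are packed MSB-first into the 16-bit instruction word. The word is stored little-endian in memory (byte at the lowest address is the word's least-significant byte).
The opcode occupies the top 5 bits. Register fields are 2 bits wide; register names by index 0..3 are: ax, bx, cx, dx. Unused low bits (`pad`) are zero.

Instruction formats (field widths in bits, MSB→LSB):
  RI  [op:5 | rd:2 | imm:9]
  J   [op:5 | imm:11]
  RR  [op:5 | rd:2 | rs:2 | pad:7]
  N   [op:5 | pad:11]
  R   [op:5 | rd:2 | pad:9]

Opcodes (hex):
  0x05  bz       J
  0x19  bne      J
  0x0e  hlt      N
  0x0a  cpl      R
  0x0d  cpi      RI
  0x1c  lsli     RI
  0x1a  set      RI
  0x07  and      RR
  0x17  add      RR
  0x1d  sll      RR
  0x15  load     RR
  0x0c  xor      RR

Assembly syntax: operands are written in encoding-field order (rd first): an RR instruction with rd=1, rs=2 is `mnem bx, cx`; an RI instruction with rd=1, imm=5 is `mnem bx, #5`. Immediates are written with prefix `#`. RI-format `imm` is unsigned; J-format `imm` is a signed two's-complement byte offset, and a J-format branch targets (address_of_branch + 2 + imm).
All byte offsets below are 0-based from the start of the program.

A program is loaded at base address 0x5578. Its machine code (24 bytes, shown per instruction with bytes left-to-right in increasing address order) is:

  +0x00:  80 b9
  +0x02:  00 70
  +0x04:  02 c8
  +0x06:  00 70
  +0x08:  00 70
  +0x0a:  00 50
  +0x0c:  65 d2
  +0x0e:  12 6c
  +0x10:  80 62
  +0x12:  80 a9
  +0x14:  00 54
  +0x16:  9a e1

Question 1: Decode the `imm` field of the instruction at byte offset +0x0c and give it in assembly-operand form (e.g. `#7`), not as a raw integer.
#101

+0x0c: 65 d2 ⇒ word 0xd265 (little)
  opcode bits[15:11]=0x1a: set/RI
  rd: (w>>9)&0x3=0x1 → bx
  imm: (w>>0)&0x1ff=0x65 → #101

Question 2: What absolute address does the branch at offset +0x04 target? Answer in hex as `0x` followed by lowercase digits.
[04] 02 c8 → 0xc802
  opcode bits[15:11]=0x19: bne/J
  [10:0] imm=2 = #2
  target = base 0x5578 + off 0x04 + 2 + imm 2 = 0x5580

0x5580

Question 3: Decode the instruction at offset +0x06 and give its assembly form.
+0x06: 00 70 ⇒ word 0x7000 (little)
  opcode bits[15:11]=0xe: hlt/N

hlt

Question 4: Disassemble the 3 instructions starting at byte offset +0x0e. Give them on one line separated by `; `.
[0e] 12 6c → 0x6c12
  opcode bits[15:11]=0xd: cpi/RI
  rd: (w>>9)&0x3=0x2 → cx
  imm: (w>>0)&0x1ff=0x12 → #18
[10] 80 62 → 0x6280
  opcode bits[15:11]=0xc: xor/RR
  rd: (w>>9)&0x3=0x1 → bx
  rs: (w>>7)&0x3=0x1 → bx
[12] 80 a9 → 0xa980
  opcode bits[15:11]=0x15: load/RR
  rd: (w>>9)&0x3=0x0 → ax
  rs: (w>>7)&0x3=0x3 → dx

cpi cx, #18; xor bx, bx; load ax, dx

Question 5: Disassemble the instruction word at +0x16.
lsli ax, #410

[16] 9a e1 → 0xe19a
  opcode bits[15:11]=0x1c: lsli/RI
  rd: (w>>9)&0x3=0x0 → ax
  imm: (w>>0)&0x1ff=0x19a → #410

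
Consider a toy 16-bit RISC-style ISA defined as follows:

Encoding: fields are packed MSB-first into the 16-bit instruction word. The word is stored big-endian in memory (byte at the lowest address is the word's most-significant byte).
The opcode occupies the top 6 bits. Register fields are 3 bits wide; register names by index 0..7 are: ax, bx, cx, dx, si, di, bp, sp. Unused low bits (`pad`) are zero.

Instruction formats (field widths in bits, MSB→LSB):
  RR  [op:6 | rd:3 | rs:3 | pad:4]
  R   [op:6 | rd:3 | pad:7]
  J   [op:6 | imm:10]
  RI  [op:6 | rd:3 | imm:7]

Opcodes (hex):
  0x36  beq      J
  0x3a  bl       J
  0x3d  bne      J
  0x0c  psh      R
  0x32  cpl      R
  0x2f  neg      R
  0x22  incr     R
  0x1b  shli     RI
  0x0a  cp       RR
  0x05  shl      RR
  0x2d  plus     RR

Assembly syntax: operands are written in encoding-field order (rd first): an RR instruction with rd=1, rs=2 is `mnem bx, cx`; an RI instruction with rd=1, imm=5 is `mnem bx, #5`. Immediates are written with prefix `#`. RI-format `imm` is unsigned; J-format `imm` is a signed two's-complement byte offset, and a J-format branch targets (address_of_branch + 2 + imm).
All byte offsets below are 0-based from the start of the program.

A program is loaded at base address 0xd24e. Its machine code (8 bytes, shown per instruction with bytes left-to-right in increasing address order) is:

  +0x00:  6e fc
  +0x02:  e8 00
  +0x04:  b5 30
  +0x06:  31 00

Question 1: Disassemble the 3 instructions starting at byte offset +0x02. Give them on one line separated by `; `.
off 0x02: read e8 00 as big → 0xe800
  op=0xe800>>10=0x3a ⇒ bl (J)
  [9:0] imm=0 = #0
off 0x04: read b5 30 as big → 0xb530
  op=0xb530>>10=0x2d ⇒ plus (RR)
  [9:7] rd=2 = cx
  [6:4] rs=3 = dx
off 0x06: read 31 00 as big → 0x3100
  op=0x3100>>10=0xc ⇒ psh (R)
  [9:7] rd=2 = cx

bl #0; plus cx, dx; psh cx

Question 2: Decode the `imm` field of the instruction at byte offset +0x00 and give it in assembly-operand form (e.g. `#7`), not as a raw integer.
off 0x00: read 6e fc as big → 0x6efc
  top 6b → 0x1b → shli [RI]
  rd@[9:7]=0x5 ⇒ di
  imm@[6:0]=0x7c ⇒ #124

#124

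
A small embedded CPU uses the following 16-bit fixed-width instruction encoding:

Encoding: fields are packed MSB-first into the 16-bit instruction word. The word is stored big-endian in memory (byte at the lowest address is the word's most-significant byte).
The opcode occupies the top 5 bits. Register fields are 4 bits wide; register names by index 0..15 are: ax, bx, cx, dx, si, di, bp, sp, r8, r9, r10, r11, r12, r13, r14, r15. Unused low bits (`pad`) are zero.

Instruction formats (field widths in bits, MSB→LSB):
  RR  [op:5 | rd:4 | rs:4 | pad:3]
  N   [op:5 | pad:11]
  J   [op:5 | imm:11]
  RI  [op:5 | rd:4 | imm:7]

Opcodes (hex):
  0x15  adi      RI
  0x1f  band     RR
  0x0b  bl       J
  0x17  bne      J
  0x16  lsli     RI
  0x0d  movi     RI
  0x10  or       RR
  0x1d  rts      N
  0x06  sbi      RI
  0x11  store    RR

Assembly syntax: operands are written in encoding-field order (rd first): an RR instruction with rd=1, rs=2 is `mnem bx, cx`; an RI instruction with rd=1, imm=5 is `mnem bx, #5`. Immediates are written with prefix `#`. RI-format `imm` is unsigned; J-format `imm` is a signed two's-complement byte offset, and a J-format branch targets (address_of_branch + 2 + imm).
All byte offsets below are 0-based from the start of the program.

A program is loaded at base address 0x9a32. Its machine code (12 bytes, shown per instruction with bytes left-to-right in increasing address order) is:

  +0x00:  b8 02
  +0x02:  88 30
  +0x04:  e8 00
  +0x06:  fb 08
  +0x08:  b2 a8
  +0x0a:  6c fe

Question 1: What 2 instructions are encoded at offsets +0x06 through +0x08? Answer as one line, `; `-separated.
+0x06: fb 08 ⇒ word 0xfb08 (big)
  opcode bits[15:11]=0x1f: band/RR
  rd@[10:7]=0x6 ⇒ bp
  rs@[6:3]=0x1 ⇒ bx
+0x08: b2 a8 ⇒ word 0xb2a8 (big)
  opcode bits[15:11]=0x16: lsli/RI
  rd@[10:7]=0x5 ⇒ di
  imm@[6:0]=0x28 ⇒ #40

band bp, bx; lsli di, #40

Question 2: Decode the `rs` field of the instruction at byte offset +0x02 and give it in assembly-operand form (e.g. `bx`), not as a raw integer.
+0x02: 88 30 ⇒ word 0x8830 (big)
  top 5b → 0x11 → store [RR]
  rd: (w>>7)&0xf=0x0 → ax
  rs: (w>>3)&0xf=0x6 → bp

bp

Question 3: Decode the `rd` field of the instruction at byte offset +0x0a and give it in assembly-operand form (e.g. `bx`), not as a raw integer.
r9

@+0a  big-endian(6c fe) = 0x6cfe
  op=0x6cfe>>11=0xd ⇒ movi (RI)
  rd: (w>>7)&0xf=0x9 → r9
  imm: (w>>0)&0x7f=0x7e → #126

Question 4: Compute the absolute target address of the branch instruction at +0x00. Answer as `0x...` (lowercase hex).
0x9a36

off 0x00: read b8 02 as big → 0xb802
  top 5b → 0x17 → bne [J]
  imm@[10:0]=0x2 ⇒ #2
  target = base 0x9a32 + off 0x00 + 2 + imm 2 = 0x9a36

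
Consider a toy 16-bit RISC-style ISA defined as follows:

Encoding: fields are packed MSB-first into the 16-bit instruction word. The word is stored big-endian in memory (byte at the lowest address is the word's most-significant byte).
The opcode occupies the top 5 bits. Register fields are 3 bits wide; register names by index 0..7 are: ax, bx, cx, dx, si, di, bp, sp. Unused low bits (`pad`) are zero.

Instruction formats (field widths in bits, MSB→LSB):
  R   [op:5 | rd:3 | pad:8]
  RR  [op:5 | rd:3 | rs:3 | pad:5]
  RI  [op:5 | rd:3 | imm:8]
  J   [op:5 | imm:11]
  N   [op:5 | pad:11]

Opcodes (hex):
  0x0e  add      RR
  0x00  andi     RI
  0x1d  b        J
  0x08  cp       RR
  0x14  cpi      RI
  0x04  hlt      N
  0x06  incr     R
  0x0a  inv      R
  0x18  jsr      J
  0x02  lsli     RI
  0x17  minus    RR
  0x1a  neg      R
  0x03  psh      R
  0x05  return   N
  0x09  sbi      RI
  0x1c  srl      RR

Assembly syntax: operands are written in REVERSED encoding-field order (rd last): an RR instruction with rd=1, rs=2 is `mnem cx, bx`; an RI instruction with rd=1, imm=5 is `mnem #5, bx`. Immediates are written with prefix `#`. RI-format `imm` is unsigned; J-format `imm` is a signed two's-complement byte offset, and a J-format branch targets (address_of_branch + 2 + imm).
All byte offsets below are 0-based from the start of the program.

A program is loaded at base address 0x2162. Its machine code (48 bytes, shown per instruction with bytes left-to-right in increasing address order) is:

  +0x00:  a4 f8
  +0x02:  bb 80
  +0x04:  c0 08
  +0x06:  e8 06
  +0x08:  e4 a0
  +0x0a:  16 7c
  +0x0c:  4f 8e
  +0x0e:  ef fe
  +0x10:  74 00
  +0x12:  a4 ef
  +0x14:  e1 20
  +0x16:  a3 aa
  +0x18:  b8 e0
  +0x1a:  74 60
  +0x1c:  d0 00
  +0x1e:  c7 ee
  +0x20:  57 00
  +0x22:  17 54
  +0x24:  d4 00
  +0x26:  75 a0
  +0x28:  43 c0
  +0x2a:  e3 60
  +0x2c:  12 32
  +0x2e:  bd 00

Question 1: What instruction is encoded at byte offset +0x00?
@+00  big-endian(a4 f8) = 0xa4f8
  opcode bits[15:11]=0x14: cpi/RI
  rd@[10:8]=0x4 ⇒ si
  imm@[7:0]=0xf8 ⇒ #248

cpi #248, si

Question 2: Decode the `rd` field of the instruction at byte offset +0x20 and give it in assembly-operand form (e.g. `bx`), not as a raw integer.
sp

+0x20: 57 00 ⇒ word 0x5700 (big)
  top 5b → 0xa → inv [R]
  rd: (w>>8)&0x7=0x7 → sp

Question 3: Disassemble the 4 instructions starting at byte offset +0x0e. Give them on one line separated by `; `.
b #-2; add ax, si; cpi #239, si; srl bx, bx

@+0e  big-endian(ef fe) = 0xeffe
  opcode bits[15:11]=0x1d: b/J
  [10:0] imm=2046 (s11→-2) = #-2
@+10  big-endian(74 00) = 0x7400
  opcode bits[15:11]=0xe: add/RR
  [10:8] rd=4 = si
  [7:5] rs=0 = ax
@+12  big-endian(a4 ef) = 0xa4ef
  opcode bits[15:11]=0x14: cpi/RI
  [10:8] rd=4 = si
  [7:0] imm=239 = #239
@+14  big-endian(e1 20) = 0xe120
  opcode bits[15:11]=0x1c: srl/RR
  [10:8] rd=1 = bx
  [7:5] rs=1 = bx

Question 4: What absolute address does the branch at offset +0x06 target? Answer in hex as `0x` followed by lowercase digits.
off 0x06: read e8 06 as big → 0xe806
  opcode bits[15:11]=0x1d: b/J
  imm@[10:0]=0x6 ⇒ #6
  target = base 0x2162 + off 0x06 + 2 + imm 6 = 0x2170

0x2170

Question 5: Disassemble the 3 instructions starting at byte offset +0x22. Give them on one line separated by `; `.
lsli #84, sp; neg si; add di, di

off 0x22: read 17 54 as big → 0x1754
  top 5b → 0x2 → lsli [RI]
  [10:8] rd=7 = sp
  [7:0] imm=84 = #84
off 0x24: read d4 00 as big → 0xd400
  top 5b → 0x1a → neg [R]
  [10:8] rd=4 = si
off 0x26: read 75 a0 as big → 0x75a0
  top 5b → 0xe → add [RR]
  [10:8] rd=5 = di
  [7:5] rs=5 = di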